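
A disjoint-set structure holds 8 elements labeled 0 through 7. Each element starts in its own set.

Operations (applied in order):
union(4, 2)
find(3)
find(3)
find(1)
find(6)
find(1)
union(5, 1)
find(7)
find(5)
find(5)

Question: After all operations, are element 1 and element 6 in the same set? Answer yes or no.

Answer: no

Derivation:
Step 1: union(4, 2) -> merged; set of 4 now {2, 4}
Step 2: find(3) -> no change; set of 3 is {3}
Step 3: find(3) -> no change; set of 3 is {3}
Step 4: find(1) -> no change; set of 1 is {1}
Step 5: find(6) -> no change; set of 6 is {6}
Step 6: find(1) -> no change; set of 1 is {1}
Step 7: union(5, 1) -> merged; set of 5 now {1, 5}
Step 8: find(7) -> no change; set of 7 is {7}
Step 9: find(5) -> no change; set of 5 is {1, 5}
Step 10: find(5) -> no change; set of 5 is {1, 5}
Set of 1: {1, 5}; 6 is not a member.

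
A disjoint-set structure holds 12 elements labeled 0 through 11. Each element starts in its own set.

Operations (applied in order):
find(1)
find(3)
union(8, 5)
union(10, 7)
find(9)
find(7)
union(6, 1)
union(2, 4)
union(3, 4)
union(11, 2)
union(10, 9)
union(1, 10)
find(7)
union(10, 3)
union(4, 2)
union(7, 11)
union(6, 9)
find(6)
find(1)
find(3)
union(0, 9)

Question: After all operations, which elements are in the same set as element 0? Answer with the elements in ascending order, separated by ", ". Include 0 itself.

Answer: 0, 1, 2, 3, 4, 6, 7, 9, 10, 11

Derivation:
Step 1: find(1) -> no change; set of 1 is {1}
Step 2: find(3) -> no change; set of 3 is {3}
Step 3: union(8, 5) -> merged; set of 8 now {5, 8}
Step 4: union(10, 7) -> merged; set of 10 now {7, 10}
Step 5: find(9) -> no change; set of 9 is {9}
Step 6: find(7) -> no change; set of 7 is {7, 10}
Step 7: union(6, 1) -> merged; set of 6 now {1, 6}
Step 8: union(2, 4) -> merged; set of 2 now {2, 4}
Step 9: union(3, 4) -> merged; set of 3 now {2, 3, 4}
Step 10: union(11, 2) -> merged; set of 11 now {2, 3, 4, 11}
Step 11: union(10, 9) -> merged; set of 10 now {7, 9, 10}
Step 12: union(1, 10) -> merged; set of 1 now {1, 6, 7, 9, 10}
Step 13: find(7) -> no change; set of 7 is {1, 6, 7, 9, 10}
Step 14: union(10, 3) -> merged; set of 10 now {1, 2, 3, 4, 6, 7, 9, 10, 11}
Step 15: union(4, 2) -> already same set; set of 4 now {1, 2, 3, 4, 6, 7, 9, 10, 11}
Step 16: union(7, 11) -> already same set; set of 7 now {1, 2, 3, 4, 6, 7, 9, 10, 11}
Step 17: union(6, 9) -> already same set; set of 6 now {1, 2, 3, 4, 6, 7, 9, 10, 11}
Step 18: find(6) -> no change; set of 6 is {1, 2, 3, 4, 6, 7, 9, 10, 11}
Step 19: find(1) -> no change; set of 1 is {1, 2, 3, 4, 6, 7, 9, 10, 11}
Step 20: find(3) -> no change; set of 3 is {1, 2, 3, 4, 6, 7, 9, 10, 11}
Step 21: union(0, 9) -> merged; set of 0 now {0, 1, 2, 3, 4, 6, 7, 9, 10, 11}
Component of 0: {0, 1, 2, 3, 4, 6, 7, 9, 10, 11}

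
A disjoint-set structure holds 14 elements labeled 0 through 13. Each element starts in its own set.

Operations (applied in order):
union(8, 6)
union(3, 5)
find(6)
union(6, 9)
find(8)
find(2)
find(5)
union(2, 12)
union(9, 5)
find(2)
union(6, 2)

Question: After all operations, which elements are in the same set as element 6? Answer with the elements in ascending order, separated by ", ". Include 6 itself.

Answer: 2, 3, 5, 6, 8, 9, 12

Derivation:
Step 1: union(8, 6) -> merged; set of 8 now {6, 8}
Step 2: union(3, 5) -> merged; set of 3 now {3, 5}
Step 3: find(6) -> no change; set of 6 is {6, 8}
Step 4: union(6, 9) -> merged; set of 6 now {6, 8, 9}
Step 5: find(8) -> no change; set of 8 is {6, 8, 9}
Step 6: find(2) -> no change; set of 2 is {2}
Step 7: find(5) -> no change; set of 5 is {3, 5}
Step 8: union(2, 12) -> merged; set of 2 now {2, 12}
Step 9: union(9, 5) -> merged; set of 9 now {3, 5, 6, 8, 9}
Step 10: find(2) -> no change; set of 2 is {2, 12}
Step 11: union(6, 2) -> merged; set of 6 now {2, 3, 5, 6, 8, 9, 12}
Component of 6: {2, 3, 5, 6, 8, 9, 12}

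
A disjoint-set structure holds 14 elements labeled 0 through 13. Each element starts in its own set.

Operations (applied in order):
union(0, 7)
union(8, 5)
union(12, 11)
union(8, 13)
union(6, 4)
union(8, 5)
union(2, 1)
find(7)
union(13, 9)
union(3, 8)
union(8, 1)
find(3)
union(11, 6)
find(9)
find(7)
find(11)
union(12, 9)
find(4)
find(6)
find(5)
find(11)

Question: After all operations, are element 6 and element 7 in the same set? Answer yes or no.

Answer: no

Derivation:
Step 1: union(0, 7) -> merged; set of 0 now {0, 7}
Step 2: union(8, 5) -> merged; set of 8 now {5, 8}
Step 3: union(12, 11) -> merged; set of 12 now {11, 12}
Step 4: union(8, 13) -> merged; set of 8 now {5, 8, 13}
Step 5: union(6, 4) -> merged; set of 6 now {4, 6}
Step 6: union(8, 5) -> already same set; set of 8 now {5, 8, 13}
Step 7: union(2, 1) -> merged; set of 2 now {1, 2}
Step 8: find(7) -> no change; set of 7 is {0, 7}
Step 9: union(13, 9) -> merged; set of 13 now {5, 8, 9, 13}
Step 10: union(3, 8) -> merged; set of 3 now {3, 5, 8, 9, 13}
Step 11: union(8, 1) -> merged; set of 8 now {1, 2, 3, 5, 8, 9, 13}
Step 12: find(3) -> no change; set of 3 is {1, 2, 3, 5, 8, 9, 13}
Step 13: union(11, 6) -> merged; set of 11 now {4, 6, 11, 12}
Step 14: find(9) -> no change; set of 9 is {1, 2, 3, 5, 8, 9, 13}
Step 15: find(7) -> no change; set of 7 is {0, 7}
Step 16: find(11) -> no change; set of 11 is {4, 6, 11, 12}
Step 17: union(12, 9) -> merged; set of 12 now {1, 2, 3, 4, 5, 6, 8, 9, 11, 12, 13}
Step 18: find(4) -> no change; set of 4 is {1, 2, 3, 4, 5, 6, 8, 9, 11, 12, 13}
Step 19: find(6) -> no change; set of 6 is {1, 2, 3, 4, 5, 6, 8, 9, 11, 12, 13}
Step 20: find(5) -> no change; set of 5 is {1, 2, 3, 4, 5, 6, 8, 9, 11, 12, 13}
Step 21: find(11) -> no change; set of 11 is {1, 2, 3, 4, 5, 6, 8, 9, 11, 12, 13}
Set of 6: {1, 2, 3, 4, 5, 6, 8, 9, 11, 12, 13}; 7 is not a member.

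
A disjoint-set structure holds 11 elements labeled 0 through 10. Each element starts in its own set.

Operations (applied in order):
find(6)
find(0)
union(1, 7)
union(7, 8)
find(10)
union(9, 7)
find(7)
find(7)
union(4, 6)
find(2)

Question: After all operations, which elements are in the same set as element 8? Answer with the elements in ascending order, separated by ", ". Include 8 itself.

Answer: 1, 7, 8, 9

Derivation:
Step 1: find(6) -> no change; set of 6 is {6}
Step 2: find(0) -> no change; set of 0 is {0}
Step 3: union(1, 7) -> merged; set of 1 now {1, 7}
Step 4: union(7, 8) -> merged; set of 7 now {1, 7, 8}
Step 5: find(10) -> no change; set of 10 is {10}
Step 6: union(9, 7) -> merged; set of 9 now {1, 7, 8, 9}
Step 7: find(7) -> no change; set of 7 is {1, 7, 8, 9}
Step 8: find(7) -> no change; set of 7 is {1, 7, 8, 9}
Step 9: union(4, 6) -> merged; set of 4 now {4, 6}
Step 10: find(2) -> no change; set of 2 is {2}
Component of 8: {1, 7, 8, 9}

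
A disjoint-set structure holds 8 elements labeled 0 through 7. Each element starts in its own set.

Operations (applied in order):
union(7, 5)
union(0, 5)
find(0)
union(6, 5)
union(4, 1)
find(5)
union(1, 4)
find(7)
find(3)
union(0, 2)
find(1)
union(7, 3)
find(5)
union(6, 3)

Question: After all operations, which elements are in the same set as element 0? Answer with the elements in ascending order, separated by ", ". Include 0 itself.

Answer: 0, 2, 3, 5, 6, 7

Derivation:
Step 1: union(7, 5) -> merged; set of 7 now {5, 7}
Step 2: union(0, 5) -> merged; set of 0 now {0, 5, 7}
Step 3: find(0) -> no change; set of 0 is {0, 5, 7}
Step 4: union(6, 5) -> merged; set of 6 now {0, 5, 6, 7}
Step 5: union(4, 1) -> merged; set of 4 now {1, 4}
Step 6: find(5) -> no change; set of 5 is {0, 5, 6, 7}
Step 7: union(1, 4) -> already same set; set of 1 now {1, 4}
Step 8: find(7) -> no change; set of 7 is {0, 5, 6, 7}
Step 9: find(3) -> no change; set of 3 is {3}
Step 10: union(0, 2) -> merged; set of 0 now {0, 2, 5, 6, 7}
Step 11: find(1) -> no change; set of 1 is {1, 4}
Step 12: union(7, 3) -> merged; set of 7 now {0, 2, 3, 5, 6, 7}
Step 13: find(5) -> no change; set of 5 is {0, 2, 3, 5, 6, 7}
Step 14: union(6, 3) -> already same set; set of 6 now {0, 2, 3, 5, 6, 7}
Component of 0: {0, 2, 3, 5, 6, 7}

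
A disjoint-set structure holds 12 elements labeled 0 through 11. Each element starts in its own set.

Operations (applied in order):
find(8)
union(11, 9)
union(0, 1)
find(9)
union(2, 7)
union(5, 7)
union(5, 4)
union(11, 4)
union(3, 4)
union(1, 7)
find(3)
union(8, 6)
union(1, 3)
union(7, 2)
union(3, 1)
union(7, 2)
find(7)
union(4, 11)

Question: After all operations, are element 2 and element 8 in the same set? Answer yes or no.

Step 1: find(8) -> no change; set of 8 is {8}
Step 2: union(11, 9) -> merged; set of 11 now {9, 11}
Step 3: union(0, 1) -> merged; set of 0 now {0, 1}
Step 4: find(9) -> no change; set of 9 is {9, 11}
Step 5: union(2, 7) -> merged; set of 2 now {2, 7}
Step 6: union(5, 7) -> merged; set of 5 now {2, 5, 7}
Step 7: union(5, 4) -> merged; set of 5 now {2, 4, 5, 7}
Step 8: union(11, 4) -> merged; set of 11 now {2, 4, 5, 7, 9, 11}
Step 9: union(3, 4) -> merged; set of 3 now {2, 3, 4, 5, 7, 9, 11}
Step 10: union(1, 7) -> merged; set of 1 now {0, 1, 2, 3, 4, 5, 7, 9, 11}
Step 11: find(3) -> no change; set of 3 is {0, 1, 2, 3, 4, 5, 7, 9, 11}
Step 12: union(8, 6) -> merged; set of 8 now {6, 8}
Step 13: union(1, 3) -> already same set; set of 1 now {0, 1, 2, 3, 4, 5, 7, 9, 11}
Step 14: union(7, 2) -> already same set; set of 7 now {0, 1, 2, 3, 4, 5, 7, 9, 11}
Step 15: union(3, 1) -> already same set; set of 3 now {0, 1, 2, 3, 4, 5, 7, 9, 11}
Step 16: union(7, 2) -> already same set; set of 7 now {0, 1, 2, 3, 4, 5, 7, 9, 11}
Step 17: find(7) -> no change; set of 7 is {0, 1, 2, 3, 4, 5, 7, 9, 11}
Step 18: union(4, 11) -> already same set; set of 4 now {0, 1, 2, 3, 4, 5, 7, 9, 11}
Set of 2: {0, 1, 2, 3, 4, 5, 7, 9, 11}; 8 is not a member.

Answer: no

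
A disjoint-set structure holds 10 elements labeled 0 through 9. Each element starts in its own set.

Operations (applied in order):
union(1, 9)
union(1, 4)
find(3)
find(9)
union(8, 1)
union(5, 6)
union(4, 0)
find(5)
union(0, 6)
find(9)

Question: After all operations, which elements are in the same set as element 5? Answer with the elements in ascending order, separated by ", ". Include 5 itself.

Step 1: union(1, 9) -> merged; set of 1 now {1, 9}
Step 2: union(1, 4) -> merged; set of 1 now {1, 4, 9}
Step 3: find(3) -> no change; set of 3 is {3}
Step 4: find(9) -> no change; set of 9 is {1, 4, 9}
Step 5: union(8, 1) -> merged; set of 8 now {1, 4, 8, 9}
Step 6: union(5, 6) -> merged; set of 5 now {5, 6}
Step 7: union(4, 0) -> merged; set of 4 now {0, 1, 4, 8, 9}
Step 8: find(5) -> no change; set of 5 is {5, 6}
Step 9: union(0, 6) -> merged; set of 0 now {0, 1, 4, 5, 6, 8, 9}
Step 10: find(9) -> no change; set of 9 is {0, 1, 4, 5, 6, 8, 9}
Component of 5: {0, 1, 4, 5, 6, 8, 9}

Answer: 0, 1, 4, 5, 6, 8, 9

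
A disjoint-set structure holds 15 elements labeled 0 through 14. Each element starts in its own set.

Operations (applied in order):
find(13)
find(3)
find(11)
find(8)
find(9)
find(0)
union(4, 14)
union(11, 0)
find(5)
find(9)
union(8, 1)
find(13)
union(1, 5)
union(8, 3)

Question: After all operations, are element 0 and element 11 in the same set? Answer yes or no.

Answer: yes

Derivation:
Step 1: find(13) -> no change; set of 13 is {13}
Step 2: find(3) -> no change; set of 3 is {3}
Step 3: find(11) -> no change; set of 11 is {11}
Step 4: find(8) -> no change; set of 8 is {8}
Step 5: find(9) -> no change; set of 9 is {9}
Step 6: find(0) -> no change; set of 0 is {0}
Step 7: union(4, 14) -> merged; set of 4 now {4, 14}
Step 8: union(11, 0) -> merged; set of 11 now {0, 11}
Step 9: find(5) -> no change; set of 5 is {5}
Step 10: find(9) -> no change; set of 9 is {9}
Step 11: union(8, 1) -> merged; set of 8 now {1, 8}
Step 12: find(13) -> no change; set of 13 is {13}
Step 13: union(1, 5) -> merged; set of 1 now {1, 5, 8}
Step 14: union(8, 3) -> merged; set of 8 now {1, 3, 5, 8}
Set of 0: {0, 11}; 11 is a member.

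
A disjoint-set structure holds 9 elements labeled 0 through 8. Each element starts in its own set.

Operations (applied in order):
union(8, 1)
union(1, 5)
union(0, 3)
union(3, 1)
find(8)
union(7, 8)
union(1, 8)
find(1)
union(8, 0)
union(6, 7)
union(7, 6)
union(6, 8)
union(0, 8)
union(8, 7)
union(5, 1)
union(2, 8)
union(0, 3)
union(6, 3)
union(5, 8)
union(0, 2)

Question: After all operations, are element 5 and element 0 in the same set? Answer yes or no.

Answer: yes

Derivation:
Step 1: union(8, 1) -> merged; set of 8 now {1, 8}
Step 2: union(1, 5) -> merged; set of 1 now {1, 5, 8}
Step 3: union(0, 3) -> merged; set of 0 now {0, 3}
Step 4: union(3, 1) -> merged; set of 3 now {0, 1, 3, 5, 8}
Step 5: find(8) -> no change; set of 8 is {0, 1, 3, 5, 8}
Step 6: union(7, 8) -> merged; set of 7 now {0, 1, 3, 5, 7, 8}
Step 7: union(1, 8) -> already same set; set of 1 now {0, 1, 3, 5, 7, 8}
Step 8: find(1) -> no change; set of 1 is {0, 1, 3, 5, 7, 8}
Step 9: union(8, 0) -> already same set; set of 8 now {0, 1, 3, 5, 7, 8}
Step 10: union(6, 7) -> merged; set of 6 now {0, 1, 3, 5, 6, 7, 8}
Step 11: union(7, 6) -> already same set; set of 7 now {0, 1, 3, 5, 6, 7, 8}
Step 12: union(6, 8) -> already same set; set of 6 now {0, 1, 3, 5, 6, 7, 8}
Step 13: union(0, 8) -> already same set; set of 0 now {0, 1, 3, 5, 6, 7, 8}
Step 14: union(8, 7) -> already same set; set of 8 now {0, 1, 3, 5, 6, 7, 8}
Step 15: union(5, 1) -> already same set; set of 5 now {0, 1, 3, 5, 6, 7, 8}
Step 16: union(2, 8) -> merged; set of 2 now {0, 1, 2, 3, 5, 6, 7, 8}
Step 17: union(0, 3) -> already same set; set of 0 now {0, 1, 2, 3, 5, 6, 7, 8}
Step 18: union(6, 3) -> already same set; set of 6 now {0, 1, 2, 3, 5, 6, 7, 8}
Step 19: union(5, 8) -> already same set; set of 5 now {0, 1, 2, 3, 5, 6, 7, 8}
Step 20: union(0, 2) -> already same set; set of 0 now {0, 1, 2, 3, 5, 6, 7, 8}
Set of 5: {0, 1, 2, 3, 5, 6, 7, 8}; 0 is a member.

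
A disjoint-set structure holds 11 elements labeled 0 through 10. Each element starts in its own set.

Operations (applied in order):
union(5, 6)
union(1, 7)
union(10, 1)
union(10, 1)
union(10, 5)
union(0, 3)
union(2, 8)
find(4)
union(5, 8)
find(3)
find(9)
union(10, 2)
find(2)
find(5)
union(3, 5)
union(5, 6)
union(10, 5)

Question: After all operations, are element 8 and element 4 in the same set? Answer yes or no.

Step 1: union(5, 6) -> merged; set of 5 now {5, 6}
Step 2: union(1, 7) -> merged; set of 1 now {1, 7}
Step 3: union(10, 1) -> merged; set of 10 now {1, 7, 10}
Step 4: union(10, 1) -> already same set; set of 10 now {1, 7, 10}
Step 5: union(10, 5) -> merged; set of 10 now {1, 5, 6, 7, 10}
Step 6: union(0, 3) -> merged; set of 0 now {0, 3}
Step 7: union(2, 8) -> merged; set of 2 now {2, 8}
Step 8: find(4) -> no change; set of 4 is {4}
Step 9: union(5, 8) -> merged; set of 5 now {1, 2, 5, 6, 7, 8, 10}
Step 10: find(3) -> no change; set of 3 is {0, 3}
Step 11: find(9) -> no change; set of 9 is {9}
Step 12: union(10, 2) -> already same set; set of 10 now {1, 2, 5, 6, 7, 8, 10}
Step 13: find(2) -> no change; set of 2 is {1, 2, 5, 6, 7, 8, 10}
Step 14: find(5) -> no change; set of 5 is {1, 2, 5, 6, 7, 8, 10}
Step 15: union(3, 5) -> merged; set of 3 now {0, 1, 2, 3, 5, 6, 7, 8, 10}
Step 16: union(5, 6) -> already same set; set of 5 now {0, 1, 2, 3, 5, 6, 7, 8, 10}
Step 17: union(10, 5) -> already same set; set of 10 now {0, 1, 2, 3, 5, 6, 7, 8, 10}
Set of 8: {0, 1, 2, 3, 5, 6, 7, 8, 10}; 4 is not a member.

Answer: no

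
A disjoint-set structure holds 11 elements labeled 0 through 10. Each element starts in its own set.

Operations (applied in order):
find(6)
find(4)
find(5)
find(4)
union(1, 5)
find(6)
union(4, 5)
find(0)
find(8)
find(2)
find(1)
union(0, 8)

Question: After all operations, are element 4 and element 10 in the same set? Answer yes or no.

Answer: no

Derivation:
Step 1: find(6) -> no change; set of 6 is {6}
Step 2: find(4) -> no change; set of 4 is {4}
Step 3: find(5) -> no change; set of 5 is {5}
Step 4: find(4) -> no change; set of 4 is {4}
Step 5: union(1, 5) -> merged; set of 1 now {1, 5}
Step 6: find(6) -> no change; set of 6 is {6}
Step 7: union(4, 5) -> merged; set of 4 now {1, 4, 5}
Step 8: find(0) -> no change; set of 0 is {0}
Step 9: find(8) -> no change; set of 8 is {8}
Step 10: find(2) -> no change; set of 2 is {2}
Step 11: find(1) -> no change; set of 1 is {1, 4, 5}
Step 12: union(0, 8) -> merged; set of 0 now {0, 8}
Set of 4: {1, 4, 5}; 10 is not a member.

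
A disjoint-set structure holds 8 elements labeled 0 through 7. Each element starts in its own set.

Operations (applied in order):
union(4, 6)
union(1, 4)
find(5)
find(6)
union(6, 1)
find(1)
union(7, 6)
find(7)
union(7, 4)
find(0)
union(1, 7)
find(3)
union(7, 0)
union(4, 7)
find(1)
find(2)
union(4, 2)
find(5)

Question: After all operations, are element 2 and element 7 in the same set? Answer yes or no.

Answer: yes

Derivation:
Step 1: union(4, 6) -> merged; set of 4 now {4, 6}
Step 2: union(1, 4) -> merged; set of 1 now {1, 4, 6}
Step 3: find(5) -> no change; set of 5 is {5}
Step 4: find(6) -> no change; set of 6 is {1, 4, 6}
Step 5: union(6, 1) -> already same set; set of 6 now {1, 4, 6}
Step 6: find(1) -> no change; set of 1 is {1, 4, 6}
Step 7: union(7, 6) -> merged; set of 7 now {1, 4, 6, 7}
Step 8: find(7) -> no change; set of 7 is {1, 4, 6, 7}
Step 9: union(7, 4) -> already same set; set of 7 now {1, 4, 6, 7}
Step 10: find(0) -> no change; set of 0 is {0}
Step 11: union(1, 7) -> already same set; set of 1 now {1, 4, 6, 7}
Step 12: find(3) -> no change; set of 3 is {3}
Step 13: union(7, 0) -> merged; set of 7 now {0, 1, 4, 6, 7}
Step 14: union(4, 7) -> already same set; set of 4 now {0, 1, 4, 6, 7}
Step 15: find(1) -> no change; set of 1 is {0, 1, 4, 6, 7}
Step 16: find(2) -> no change; set of 2 is {2}
Step 17: union(4, 2) -> merged; set of 4 now {0, 1, 2, 4, 6, 7}
Step 18: find(5) -> no change; set of 5 is {5}
Set of 2: {0, 1, 2, 4, 6, 7}; 7 is a member.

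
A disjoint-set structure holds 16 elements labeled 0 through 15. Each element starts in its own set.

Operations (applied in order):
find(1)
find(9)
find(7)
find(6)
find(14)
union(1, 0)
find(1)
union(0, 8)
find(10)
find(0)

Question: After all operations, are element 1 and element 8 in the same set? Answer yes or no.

Answer: yes

Derivation:
Step 1: find(1) -> no change; set of 1 is {1}
Step 2: find(9) -> no change; set of 9 is {9}
Step 3: find(7) -> no change; set of 7 is {7}
Step 4: find(6) -> no change; set of 6 is {6}
Step 5: find(14) -> no change; set of 14 is {14}
Step 6: union(1, 0) -> merged; set of 1 now {0, 1}
Step 7: find(1) -> no change; set of 1 is {0, 1}
Step 8: union(0, 8) -> merged; set of 0 now {0, 1, 8}
Step 9: find(10) -> no change; set of 10 is {10}
Step 10: find(0) -> no change; set of 0 is {0, 1, 8}
Set of 1: {0, 1, 8}; 8 is a member.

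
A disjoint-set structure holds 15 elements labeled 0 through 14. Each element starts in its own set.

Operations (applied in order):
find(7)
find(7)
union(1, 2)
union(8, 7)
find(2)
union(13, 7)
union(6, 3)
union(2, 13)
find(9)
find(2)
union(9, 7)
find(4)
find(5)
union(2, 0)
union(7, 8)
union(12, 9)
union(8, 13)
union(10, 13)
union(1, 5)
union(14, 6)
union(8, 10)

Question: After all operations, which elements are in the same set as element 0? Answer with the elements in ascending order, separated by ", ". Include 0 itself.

Step 1: find(7) -> no change; set of 7 is {7}
Step 2: find(7) -> no change; set of 7 is {7}
Step 3: union(1, 2) -> merged; set of 1 now {1, 2}
Step 4: union(8, 7) -> merged; set of 8 now {7, 8}
Step 5: find(2) -> no change; set of 2 is {1, 2}
Step 6: union(13, 7) -> merged; set of 13 now {7, 8, 13}
Step 7: union(6, 3) -> merged; set of 6 now {3, 6}
Step 8: union(2, 13) -> merged; set of 2 now {1, 2, 7, 8, 13}
Step 9: find(9) -> no change; set of 9 is {9}
Step 10: find(2) -> no change; set of 2 is {1, 2, 7, 8, 13}
Step 11: union(9, 7) -> merged; set of 9 now {1, 2, 7, 8, 9, 13}
Step 12: find(4) -> no change; set of 4 is {4}
Step 13: find(5) -> no change; set of 5 is {5}
Step 14: union(2, 0) -> merged; set of 2 now {0, 1, 2, 7, 8, 9, 13}
Step 15: union(7, 8) -> already same set; set of 7 now {0, 1, 2, 7, 8, 9, 13}
Step 16: union(12, 9) -> merged; set of 12 now {0, 1, 2, 7, 8, 9, 12, 13}
Step 17: union(8, 13) -> already same set; set of 8 now {0, 1, 2, 7, 8, 9, 12, 13}
Step 18: union(10, 13) -> merged; set of 10 now {0, 1, 2, 7, 8, 9, 10, 12, 13}
Step 19: union(1, 5) -> merged; set of 1 now {0, 1, 2, 5, 7, 8, 9, 10, 12, 13}
Step 20: union(14, 6) -> merged; set of 14 now {3, 6, 14}
Step 21: union(8, 10) -> already same set; set of 8 now {0, 1, 2, 5, 7, 8, 9, 10, 12, 13}
Component of 0: {0, 1, 2, 5, 7, 8, 9, 10, 12, 13}

Answer: 0, 1, 2, 5, 7, 8, 9, 10, 12, 13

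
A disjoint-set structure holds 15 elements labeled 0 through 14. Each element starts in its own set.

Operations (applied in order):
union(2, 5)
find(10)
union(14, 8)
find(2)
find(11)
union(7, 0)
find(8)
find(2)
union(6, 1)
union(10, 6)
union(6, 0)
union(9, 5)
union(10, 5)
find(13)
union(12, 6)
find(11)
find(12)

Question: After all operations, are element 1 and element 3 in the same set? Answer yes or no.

Answer: no

Derivation:
Step 1: union(2, 5) -> merged; set of 2 now {2, 5}
Step 2: find(10) -> no change; set of 10 is {10}
Step 3: union(14, 8) -> merged; set of 14 now {8, 14}
Step 4: find(2) -> no change; set of 2 is {2, 5}
Step 5: find(11) -> no change; set of 11 is {11}
Step 6: union(7, 0) -> merged; set of 7 now {0, 7}
Step 7: find(8) -> no change; set of 8 is {8, 14}
Step 8: find(2) -> no change; set of 2 is {2, 5}
Step 9: union(6, 1) -> merged; set of 6 now {1, 6}
Step 10: union(10, 6) -> merged; set of 10 now {1, 6, 10}
Step 11: union(6, 0) -> merged; set of 6 now {0, 1, 6, 7, 10}
Step 12: union(9, 5) -> merged; set of 9 now {2, 5, 9}
Step 13: union(10, 5) -> merged; set of 10 now {0, 1, 2, 5, 6, 7, 9, 10}
Step 14: find(13) -> no change; set of 13 is {13}
Step 15: union(12, 6) -> merged; set of 12 now {0, 1, 2, 5, 6, 7, 9, 10, 12}
Step 16: find(11) -> no change; set of 11 is {11}
Step 17: find(12) -> no change; set of 12 is {0, 1, 2, 5, 6, 7, 9, 10, 12}
Set of 1: {0, 1, 2, 5, 6, 7, 9, 10, 12}; 3 is not a member.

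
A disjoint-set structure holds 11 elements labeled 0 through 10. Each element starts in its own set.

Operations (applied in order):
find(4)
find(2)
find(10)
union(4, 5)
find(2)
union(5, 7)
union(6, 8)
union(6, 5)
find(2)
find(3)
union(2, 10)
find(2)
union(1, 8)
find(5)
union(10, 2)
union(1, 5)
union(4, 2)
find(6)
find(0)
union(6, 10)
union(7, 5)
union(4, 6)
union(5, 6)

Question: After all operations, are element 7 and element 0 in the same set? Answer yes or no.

Step 1: find(4) -> no change; set of 4 is {4}
Step 2: find(2) -> no change; set of 2 is {2}
Step 3: find(10) -> no change; set of 10 is {10}
Step 4: union(4, 5) -> merged; set of 4 now {4, 5}
Step 5: find(2) -> no change; set of 2 is {2}
Step 6: union(5, 7) -> merged; set of 5 now {4, 5, 7}
Step 7: union(6, 8) -> merged; set of 6 now {6, 8}
Step 8: union(6, 5) -> merged; set of 6 now {4, 5, 6, 7, 8}
Step 9: find(2) -> no change; set of 2 is {2}
Step 10: find(3) -> no change; set of 3 is {3}
Step 11: union(2, 10) -> merged; set of 2 now {2, 10}
Step 12: find(2) -> no change; set of 2 is {2, 10}
Step 13: union(1, 8) -> merged; set of 1 now {1, 4, 5, 6, 7, 8}
Step 14: find(5) -> no change; set of 5 is {1, 4, 5, 6, 7, 8}
Step 15: union(10, 2) -> already same set; set of 10 now {2, 10}
Step 16: union(1, 5) -> already same set; set of 1 now {1, 4, 5, 6, 7, 8}
Step 17: union(4, 2) -> merged; set of 4 now {1, 2, 4, 5, 6, 7, 8, 10}
Step 18: find(6) -> no change; set of 6 is {1, 2, 4, 5, 6, 7, 8, 10}
Step 19: find(0) -> no change; set of 0 is {0}
Step 20: union(6, 10) -> already same set; set of 6 now {1, 2, 4, 5, 6, 7, 8, 10}
Step 21: union(7, 5) -> already same set; set of 7 now {1, 2, 4, 5, 6, 7, 8, 10}
Step 22: union(4, 6) -> already same set; set of 4 now {1, 2, 4, 5, 6, 7, 8, 10}
Step 23: union(5, 6) -> already same set; set of 5 now {1, 2, 4, 5, 6, 7, 8, 10}
Set of 7: {1, 2, 4, 5, 6, 7, 8, 10}; 0 is not a member.

Answer: no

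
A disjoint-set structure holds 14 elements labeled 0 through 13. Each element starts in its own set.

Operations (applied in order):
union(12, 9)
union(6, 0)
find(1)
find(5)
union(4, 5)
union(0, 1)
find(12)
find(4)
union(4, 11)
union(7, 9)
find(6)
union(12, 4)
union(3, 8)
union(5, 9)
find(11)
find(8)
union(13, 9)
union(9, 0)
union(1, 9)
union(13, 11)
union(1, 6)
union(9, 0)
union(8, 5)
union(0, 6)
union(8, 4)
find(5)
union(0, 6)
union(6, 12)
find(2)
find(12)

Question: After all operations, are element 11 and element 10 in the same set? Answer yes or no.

Step 1: union(12, 9) -> merged; set of 12 now {9, 12}
Step 2: union(6, 0) -> merged; set of 6 now {0, 6}
Step 3: find(1) -> no change; set of 1 is {1}
Step 4: find(5) -> no change; set of 5 is {5}
Step 5: union(4, 5) -> merged; set of 4 now {4, 5}
Step 6: union(0, 1) -> merged; set of 0 now {0, 1, 6}
Step 7: find(12) -> no change; set of 12 is {9, 12}
Step 8: find(4) -> no change; set of 4 is {4, 5}
Step 9: union(4, 11) -> merged; set of 4 now {4, 5, 11}
Step 10: union(7, 9) -> merged; set of 7 now {7, 9, 12}
Step 11: find(6) -> no change; set of 6 is {0, 1, 6}
Step 12: union(12, 4) -> merged; set of 12 now {4, 5, 7, 9, 11, 12}
Step 13: union(3, 8) -> merged; set of 3 now {3, 8}
Step 14: union(5, 9) -> already same set; set of 5 now {4, 5, 7, 9, 11, 12}
Step 15: find(11) -> no change; set of 11 is {4, 5, 7, 9, 11, 12}
Step 16: find(8) -> no change; set of 8 is {3, 8}
Step 17: union(13, 9) -> merged; set of 13 now {4, 5, 7, 9, 11, 12, 13}
Step 18: union(9, 0) -> merged; set of 9 now {0, 1, 4, 5, 6, 7, 9, 11, 12, 13}
Step 19: union(1, 9) -> already same set; set of 1 now {0, 1, 4, 5, 6, 7, 9, 11, 12, 13}
Step 20: union(13, 11) -> already same set; set of 13 now {0, 1, 4, 5, 6, 7, 9, 11, 12, 13}
Step 21: union(1, 6) -> already same set; set of 1 now {0, 1, 4, 5, 6, 7, 9, 11, 12, 13}
Step 22: union(9, 0) -> already same set; set of 9 now {0, 1, 4, 5, 6, 7, 9, 11, 12, 13}
Step 23: union(8, 5) -> merged; set of 8 now {0, 1, 3, 4, 5, 6, 7, 8, 9, 11, 12, 13}
Step 24: union(0, 6) -> already same set; set of 0 now {0, 1, 3, 4, 5, 6, 7, 8, 9, 11, 12, 13}
Step 25: union(8, 4) -> already same set; set of 8 now {0, 1, 3, 4, 5, 6, 7, 8, 9, 11, 12, 13}
Step 26: find(5) -> no change; set of 5 is {0, 1, 3, 4, 5, 6, 7, 8, 9, 11, 12, 13}
Step 27: union(0, 6) -> already same set; set of 0 now {0, 1, 3, 4, 5, 6, 7, 8, 9, 11, 12, 13}
Step 28: union(6, 12) -> already same set; set of 6 now {0, 1, 3, 4, 5, 6, 7, 8, 9, 11, 12, 13}
Step 29: find(2) -> no change; set of 2 is {2}
Step 30: find(12) -> no change; set of 12 is {0, 1, 3, 4, 5, 6, 7, 8, 9, 11, 12, 13}
Set of 11: {0, 1, 3, 4, 5, 6, 7, 8, 9, 11, 12, 13}; 10 is not a member.

Answer: no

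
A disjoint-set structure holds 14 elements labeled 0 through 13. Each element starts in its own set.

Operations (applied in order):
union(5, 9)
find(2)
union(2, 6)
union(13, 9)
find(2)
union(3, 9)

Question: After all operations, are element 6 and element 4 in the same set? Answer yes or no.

Answer: no

Derivation:
Step 1: union(5, 9) -> merged; set of 5 now {5, 9}
Step 2: find(2) -> no change; set of 2 is {2}
Step 3: union(2, 6) -> merged; set of 2 now {2, 6}
Step 4: union(13, 9) -> merged; set of 13 now {5, 9, 13}
Step 5: find(2) -> no change; set of 2 is {2, 6}
Step 6: union(3, 9) -> merged; set of 3 now {3, 5, 9, 13}
Set of 6: {2, 6}; 4 is not a member.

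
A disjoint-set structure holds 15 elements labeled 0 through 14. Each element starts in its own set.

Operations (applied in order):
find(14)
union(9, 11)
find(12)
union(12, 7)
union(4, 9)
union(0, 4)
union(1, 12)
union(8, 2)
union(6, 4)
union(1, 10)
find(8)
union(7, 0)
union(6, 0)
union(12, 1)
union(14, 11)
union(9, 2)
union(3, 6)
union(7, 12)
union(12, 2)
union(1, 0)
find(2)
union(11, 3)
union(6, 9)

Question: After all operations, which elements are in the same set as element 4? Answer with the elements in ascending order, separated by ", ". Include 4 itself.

Answer: 0, 1, 2, 3, 4, 6, 7, 8, 9, 10, 11, 12, 14

Derivation:
Step 1: find(14) -> no change; set of 14 is {14}
Step 2: union(9, 11) -> merged; set of 9 now {9, 11}
Step 3: find(12) -> no change; set of 12 is {12}
Step 4: union(12, 7) -> merged; set of 12 now {7, 12}
Step 5: union(4, 9) -> merged; set of 4 now {4, 9, 11}
Step 6: union(0, 4) -> merged; set of 0 now {0, 4, 9, 11}
Step 7: union(1, 12) -> merged; set of 1 now {1, 7, 12}
Step 8: union(8, 2) -> merged; set of 8 now {2, 8}
Step 9: union(6, 4) -> merged; set of 6 now {0, 4, 6, 9, 11}
Step 10: union(1, 10) -> merged; set of 1 now {1, 7, 10, 12}
Step 11: find(8) -> no change; set of 8 is {2, 8}
Step 12: union(7, 0) -> merged; set of 7 now {0, 1, 4, 6, 7, 9, 10, 11, 12}
Step 13: union(6, 0) -> already same set; set of 6 now {0, 1, 4, 6, 7, 9, 10, 11, 12}
Step 14: union(12, 1) -> already same set; set of 12 now {0, 1, 4, 6, 7, 9, 10, 11, 12}
Step 15: union(14, 11) -> merged; set of 14 now {0, 1, 4, 6, 7, 9, 10, 11, 12, 14}
Step 16: union(9, 2) -> merged; set of 9 now {0, 1, 2, 4, 6, 7, 8, 9, 10, 11, 12, 14}
Step 17: union(3, 6) -> merged; set of 3 now {0, 1, 2, 3, 4, 6, 7, 8, 9, 10, 11, 12, 14}
Step 18: union(7, 12) -> already same set; set of 7 now {0, 1, 2, 3, 4, 6, 7, 8, 9, 10, 11, 12, 14}
Step 19: union(12, 2) -> already same set; set of 12 now {0, 1, 2, 3, 4, 6, 7, 8, 9, 10, 11, 12, 14}
Step 20: union(1, 0) -> already same set; set of 1 now {0, 1, 2, 3, 4, 6, 7, 8, 9, 10, 11, 12, 14}
Step 21: find(2) -> no change; set of 2 is {0, 1, 2, 3, 4, 6, 7, 8, 9, 10, 11, 12, 14}
Step 22: union(11, 3) -> already same set; set of 11 now {0, 1, 2, 3, 4, 6, 7, 8, 9, 10, 11, 12, 14}
Step 23: union(6, 9) -> already same set; set of 6 now {0, 1, 2, 3, 4, 6, 7, 8, 9, 10, 11, 12, 14}
Component of 4: {0, 1, 2, 3, 4, 6, 7, 8, 9, 10, 11, 12, 14}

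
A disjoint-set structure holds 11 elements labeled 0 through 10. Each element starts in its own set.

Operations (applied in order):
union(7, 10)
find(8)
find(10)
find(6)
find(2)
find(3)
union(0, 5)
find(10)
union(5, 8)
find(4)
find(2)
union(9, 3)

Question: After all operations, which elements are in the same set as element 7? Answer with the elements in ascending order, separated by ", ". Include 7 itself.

Answer: 7, 10

Derivation:
Step 1: union(7, 10) -> merged; set of 7 now {7, 10}
Step 2: find(8) -> no change; set of 8 is {8}
Step 3: find(10) -> no change; set of 10 is {7, 10}
Step 4: find(6) -> no change; set of 6 is {6}
Step 5: find(2) -> no change; set of 2 is {2}
Step 6: find(3) -> no change; set of 3 is {3}
Step 7: union(0, 5) -> merged; set of 0 now {0, 5}
Step 8: find(10) -> no change; set of 10 is {7, 10}
Step 9: union(5, 8) -> merged; set of 5 now {0, 5, 8}
Step 10: find(4) -> no change; set of 4 is {4}
Step 11: find(2) -> no change; set of 2 is {2}
Step 12: union(9, 3) -> merged; set of 9 now {3, 9}
Component of 7: {7, 10}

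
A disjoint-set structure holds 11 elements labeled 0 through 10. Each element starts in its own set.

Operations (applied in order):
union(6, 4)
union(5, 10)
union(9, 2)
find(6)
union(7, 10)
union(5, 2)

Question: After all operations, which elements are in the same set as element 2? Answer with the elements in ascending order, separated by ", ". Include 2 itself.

Answer: 2, 5, 7, 9, 10

Derivation:
Step 1: union(6, 4) -> merged; set of 6 now {4, 6}
Step 2: union(5, 10) -> merged; set of 5 now {5, 10}
Step 3: union(9, 2) -> merged; set of 9 now {2, 9}
Step 4: find(6) -> no change; set of 6 is {4, 6}
Step 5: union(7, 10) -> merged; set of 7 now {5, 7, 10}
Step 6: union(5, 2) -> merged; set of 5 now {2, 5, 7, 9, 10}
Component of 2: {2, 5, 7, 9, 10}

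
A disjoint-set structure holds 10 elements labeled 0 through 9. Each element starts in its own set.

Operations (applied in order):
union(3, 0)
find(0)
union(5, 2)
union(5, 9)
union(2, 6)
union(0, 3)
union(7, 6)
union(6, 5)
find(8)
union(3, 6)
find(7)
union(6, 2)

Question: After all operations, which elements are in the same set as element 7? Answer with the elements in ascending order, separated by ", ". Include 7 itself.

Answer: 0, 2, 3, 5, 6, 7, 9

Derivation:
Step 1: union(3, 0) -> merged; set of 3 now {0, 3}
Step 2: find(0) -> no change; set of 0 is {0, 3}
Step 3: union(5, 2) -> merged; set of 5 now {2, 5}
Step 4: union(5, 9) -> merged; set of 5 now {2, 5, 9}
Step 5: union(2, 6) -> merged; set of 2 now {2, 5, 6, 9}
Step 6: union(0, 3) -> already same set; set of 0 now {0, 3}
Step 7: union(7, 6) -> merged; set of 7 now {2, 5, 6, 7, 9}
Step 8: union(6, 5) -> already same set; set of 6 now {2, 5, 6, 7, 9}
Step 9: find(8) -> no change; set of 8 is {8}
Step 10: union(3, 6) -> merged; set of 3 now {0, 2, 3, 5, 6, 7, 9}
Step 11: find(7) -> no change; set of 7 is {0, 2, 3, 5, 6, 7, 9}
Step 12: union(6, 2) -> already same set; set of 6 now {0, 2, 3, 5, 6, 7, 9}
Component of 7: {0, 2, 3, 5, 6, 7, 9}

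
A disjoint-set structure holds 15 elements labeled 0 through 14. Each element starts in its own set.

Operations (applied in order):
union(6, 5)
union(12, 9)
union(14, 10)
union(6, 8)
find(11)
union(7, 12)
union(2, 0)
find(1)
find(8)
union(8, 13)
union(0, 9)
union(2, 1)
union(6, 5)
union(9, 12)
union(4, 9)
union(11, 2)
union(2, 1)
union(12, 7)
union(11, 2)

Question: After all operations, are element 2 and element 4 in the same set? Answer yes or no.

Answer: yes

Derivation:
Step 1: union(6, 5) -> merged; set of 6 now {5, 6}
Step 2: union(12, 9) -> merged; set of 12 now {9, 12}
Step 3: union(14, 10) -> merged; set of 14 now {10, 14}
Step 4: union(6, 8) -> merged; set of 6 now {5, 6, 8}
Step 5: find(11) -> no change; set of 11 is {11}
Step 6: union(7, 12) -> merged; set of 7 now {7, 9, 12}
Step 7: union(2, 0) -> merged; set of 2 now {0, 2}
Step 8: find(1) -> no change; set of 1 is {1}
Step 9: find(8) -> no change; set of 8 is {5, 6, 8}
Step 10: union(8, 13) -> merged; set of 8 now {5, 6, 8, 13}
Step 11: union(0, 9) -> merged; set of 0 now {0, 2, 7, 9, 12}
Step 12: union(2, 1) -> merged; set of 2 now {0, 1, 2, 7, 9, 12}
Step 13: union(6, 5) -> already same set; set of 6 now {5, 6, 8, 13}
Step 14: union(9, 12) -> already same set; set of 9 now {0, 1, 2, 7, 9, 12}
Step 15: union(4, 9) -> merged; set of 4 now {0, 1, 2, 4, 7, 9, 12}
Step 16: union(11, 2) -> merged; set of 11 now {0, 1, 2, 4, 7, 9, 11, 12}
Step 17: union(2, 1) -> already same set; set of 2 now {0, 1, 2, 4, 7, 9, 11, 12}
Step 18: union(12, 7) -> already same set; set of 12 now {0, 1, 2, 4, 7, 9, 11, 12}
Step 19: union(11, 2) -> already same set; set of 11 now {0, 1, 2, 4, 7, 9, 11, 12}
Set of 2: {0, 1, 2, 4, 7, 9, 11, 12}; 4 is a member.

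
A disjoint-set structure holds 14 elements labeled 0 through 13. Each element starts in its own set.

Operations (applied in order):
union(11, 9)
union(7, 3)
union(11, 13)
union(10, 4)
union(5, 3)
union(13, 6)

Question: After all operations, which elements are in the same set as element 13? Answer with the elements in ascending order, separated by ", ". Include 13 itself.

Step 1: union(11, 9) -> merged; set of 11 now {9, 11}
Step 2: union(7, 3) -> merged; set of 7 now {3, 7}
Step 3: union(11, 13) -> merged; set of 11 now {9, 11, 13}
Step 4: union(10, 4) -> merged; set of 10 now {4, 10}
Step 5: union(5, 3) -> merged; set of 5 now {3, 5, 7}
Step 6: union(13, 6) -> merged; set of 13 now {6, 9, 11, 13}
Component of 13: {6, 9, 11, 13}

Answer: 6, 9, 11, 13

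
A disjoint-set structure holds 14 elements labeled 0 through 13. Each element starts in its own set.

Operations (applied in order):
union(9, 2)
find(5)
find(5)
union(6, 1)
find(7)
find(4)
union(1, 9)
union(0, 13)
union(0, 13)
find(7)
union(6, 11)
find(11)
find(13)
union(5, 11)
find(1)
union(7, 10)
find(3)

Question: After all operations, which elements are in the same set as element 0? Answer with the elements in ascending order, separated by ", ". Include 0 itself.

Step 1: union(9, 2) -> merged; set of 9 now {2, 9}
Step 2: find(5) -> no change; set of 5 is {5}
Step 3: find(5) -> no change; set of 5 is {5}
Step 4: union(6, 1) -> merged; set of 6 now {1, 6}
Step 5: find(7) -> no change; set of 7 is {7}
Step 6: find(4) -> no change; set of 4 is {4}
Step 7: union(1, 9) -> merged; set of 1 now {1, 2, 6, 9}
Step 8: union(0, 13) -> merged; set of 0 now {0, 13}
Step 9: union(0, 13) -> already same set; set of 0 now {0, 13}
Step 10: find(7) -> no change; set of 7 is {7}
Step 11: union(6, 11) -> merged; set of 6 now {1, 2, 6, 9, 11}
Step 12: find(11) -> no change; set of 11 is {1, 2, 6, 9, 11}
Step 13: find(13) -> no change; set of 13 is {0, 13}
Step 14: union(5, 11) -> merged; set of 5 now {1, 2, 5, 6, 9, 11}
Step 15: find(1) -> no change; set of 1 is {1, 2, 5, 6, 9, 11}
Step 16: union(7, 10) -> merged; set of 7 now {7, 10}
Step 17: find(3) -> no change; set of 3 is {3}
Component of 0: {0, 13}

Answer: 0, 13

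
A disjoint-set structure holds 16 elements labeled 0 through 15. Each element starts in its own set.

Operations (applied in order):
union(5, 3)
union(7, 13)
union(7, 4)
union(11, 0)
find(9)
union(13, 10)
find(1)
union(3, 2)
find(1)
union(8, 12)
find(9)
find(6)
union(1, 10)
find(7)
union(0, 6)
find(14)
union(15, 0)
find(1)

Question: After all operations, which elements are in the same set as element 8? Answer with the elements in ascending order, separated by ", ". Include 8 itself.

Step 1: union(5, 3) -> merged; set of 5 now {3, 5}
Step 2: union(7, 13) -> merged; set of 7 now {7, 13}
Step 3: union(7, 4) -> merged; set of 7 now {4, 7, 13}
Step 4: union(11, 0) -> merged; set of 11 now {0, 11}
Step 5: find(9) -> no change; set of 9 is {9}
Step 6: union(13, 10) -> merged; set of 13 now {4, 7, 10, 13}
Step 7: find(1) -> no change; set of 1 is {1}
Step 8: union(3, 2) -> merged; set of 3 now {2, 3, 5}
Step 9: find(1) -> no change; set of 1 is {1}
Step 10: union(8, 12) -> merged; set of 8 now {8, 12}
Step 11: find(9) -> no change; set of 9 is {9}
Step 12: find(6) -> no change; set of 6 is {6}
Step 13: union(1, 10) -> merged; set of 1 now {1, 4, 7, 10, 13}
Step 14: find(7) -> no change; set of 7 is {1, 4, 7, 10, 13}
Step 15: union(0, 6) -> merged; set of 0 now {0, 6, 11}
Step 16: find(14) -> no change; set of 14 is {14}
Step 17: union(15, 0) -> merged; set of 15 now {0, 6, 11, 15}
Step 18: find(1) -> no change; set of 1 is {1, 4, 7, 10, 13}
Component of 8: {8, 12}

Answer: 8, 12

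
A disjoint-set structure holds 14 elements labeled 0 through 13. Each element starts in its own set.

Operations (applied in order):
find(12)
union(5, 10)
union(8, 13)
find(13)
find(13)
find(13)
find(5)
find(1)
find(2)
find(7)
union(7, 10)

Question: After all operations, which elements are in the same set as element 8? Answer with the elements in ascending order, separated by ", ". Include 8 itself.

Answer: 8, 13

Derivation:
Step 1: find(12) -> no change; set of 12 is {12}
Step 2: union(5, 10) -> merged; set of 5 now {5, 10}
Step 3: union(8, 13) -> merged; set of 8 now {8, 13}
Step 4: find(13) -> no change; set of 13 is {8, 13}
Step 5: find(13) -> no change; set of 13 is {8, 13}
Step 6: find(13) -> no change; set of 13 is {8, 13}
Step 7: find(5) -> no change; set of 5 is {5, 10}
Step 8: find(1) -> no change; set of 1 is {1}
Step 9: find(2) -> no change; set of 2 is {2}
Step 10: find(7) -> no change; set of 7 is {7}
Step 11: union(7, 10) -> merged; set of 7 now {5, 7, 10}
Component of 8: {8, 13}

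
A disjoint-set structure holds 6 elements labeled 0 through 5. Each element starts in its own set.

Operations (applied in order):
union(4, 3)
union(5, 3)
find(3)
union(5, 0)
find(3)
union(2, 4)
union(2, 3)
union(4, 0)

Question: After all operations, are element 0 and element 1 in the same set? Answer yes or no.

Answer: no

Derivation:
Step 1: union(4, 3) -> merged; set of 4 now {3, 4}
Step 2: union(5, 3) -> merged; set of 5 now {3, 4, 5}
Step 3: find(3) -> no change; set of 3 is {3, 4, 5}
Step 4: union(5, 0) -> merged; set of 5 now {0, 3, 4, 5}
Step 5: find(3) -> no change; set of 3 is {0, 3, 4, 5}
Step 6: union(2, 4) -> merged; set of 2 now {0, 2, 3, 4, 5}
Step 7: union(2, 3) -> already same set; set of 2 now {0, 2, 3, 4, 5}
Step 8: union(4, 0) -> already same set; set of 4 now {0, 2, 3, 4, 5}
Set of 0: {0, 2, 3, 4, 5}; 1 is not a member.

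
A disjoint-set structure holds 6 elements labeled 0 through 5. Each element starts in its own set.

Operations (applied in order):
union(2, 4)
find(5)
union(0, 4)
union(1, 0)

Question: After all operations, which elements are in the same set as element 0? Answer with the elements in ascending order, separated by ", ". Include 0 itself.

Step 1: union(2, 4) -> merged; set of 2 now {2, 4}
Step 2: find(5) -> no change; set of 5 is {5}
Step 3: union(0, 4) -> merged; set of 0 now {0, 2, 4}
Step 4: union(1, 0) -> merged; set of 1 now {0, 1, 2, 4}
Component of 0: {0, 1, 2, 4}

Answer: 0, 1, 2, 4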